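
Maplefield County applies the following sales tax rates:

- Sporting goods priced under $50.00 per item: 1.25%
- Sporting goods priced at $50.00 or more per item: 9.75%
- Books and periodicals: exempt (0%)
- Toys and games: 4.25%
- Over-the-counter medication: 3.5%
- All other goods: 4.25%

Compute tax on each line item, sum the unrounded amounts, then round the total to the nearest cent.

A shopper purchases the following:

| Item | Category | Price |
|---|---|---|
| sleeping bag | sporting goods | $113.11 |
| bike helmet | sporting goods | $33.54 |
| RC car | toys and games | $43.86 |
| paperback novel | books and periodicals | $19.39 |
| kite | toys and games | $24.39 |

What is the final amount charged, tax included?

Sleeping bag $113.11: sporting goods, $50.00 or more → 9.75% → $11.028225
Bike helmet $33.54: sporting goods, under $50.00 → 1.25% → $0.41925
RC car $43.86: toys and games → 4.25% → $1.86405
Paperback novel $19.39: books and periodicals → 0% → $0.00
Kite $24.39: toys and games → 4.25% → $1.036575
Subtotal = $234.29; unrounded tax = $14.3481 → $14.35; total due = $248.64

$248.64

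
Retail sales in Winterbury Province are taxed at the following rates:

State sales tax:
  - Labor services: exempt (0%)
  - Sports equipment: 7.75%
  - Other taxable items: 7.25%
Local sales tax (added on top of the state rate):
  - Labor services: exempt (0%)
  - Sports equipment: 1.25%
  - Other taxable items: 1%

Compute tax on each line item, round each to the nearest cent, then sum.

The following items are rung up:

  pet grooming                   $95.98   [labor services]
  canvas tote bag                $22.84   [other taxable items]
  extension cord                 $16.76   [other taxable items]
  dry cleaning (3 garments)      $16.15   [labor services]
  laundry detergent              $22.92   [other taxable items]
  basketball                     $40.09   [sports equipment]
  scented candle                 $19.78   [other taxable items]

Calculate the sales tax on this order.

Pet grooming $95.98: labor services → 0% + 0% local = 0% → $0.00
Canvas tote bag $22.84: other taxable items → 7.25% + 1% local = 8.25% → $1.88
Extension cord $16.76: other taxable items → 7.25% + 1% local = 8.25% → $1.38
Dry cleaning (3 garments) $16.15: labor services → 0% + 0% local = 0% → $0.00
Laundry detergent $22.92: other taxable items → 7.25% + 1% local = 8.25% → $1.89
Basketball $40.09: sports equipment → 7.75% + 1.25% local = 9% → $3.61
Scented candle $19.78: other taxable items → 7.25% + 1% local = 8.25% → $1.63
Total tax = $1.88 + $1.38 + $1.89 + $3.61 + $1.63 = $10.39

$10.39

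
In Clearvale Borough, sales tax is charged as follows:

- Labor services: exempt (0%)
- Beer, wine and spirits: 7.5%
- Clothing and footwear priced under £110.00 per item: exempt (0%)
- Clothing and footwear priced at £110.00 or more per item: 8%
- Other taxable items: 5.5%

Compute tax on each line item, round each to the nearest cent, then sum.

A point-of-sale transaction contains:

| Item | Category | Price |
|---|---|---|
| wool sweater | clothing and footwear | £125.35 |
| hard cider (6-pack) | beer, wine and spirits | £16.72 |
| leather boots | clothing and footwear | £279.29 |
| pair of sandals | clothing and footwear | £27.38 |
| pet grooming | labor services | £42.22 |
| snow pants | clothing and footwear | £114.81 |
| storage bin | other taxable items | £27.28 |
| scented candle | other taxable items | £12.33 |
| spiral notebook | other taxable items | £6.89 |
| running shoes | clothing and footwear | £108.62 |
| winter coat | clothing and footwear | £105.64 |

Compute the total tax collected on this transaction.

£45.36

Wool sweater £125.35: clothing and footwear, £110.00 or more → 8% → £10.03
Hard cider (6-pack) £16.72: beer, wine and spirits → 7.5% → £1.25
Leather boots £279.29: clothing and footwear, £110.00 or more → 8% → £22.34
Pair of sandals £27.38: clothing and footwear, under £110.00 → 0% → £0.00
Pet grooming £42.22: labor services → 0% → £0.00
Snow pants £114.81: clothing and footwear, £110.00 or more → 8% → £9.18
Storage bin £27.28: other taxable items → 5.5% → £1.50
Scented candle £12.33: other taxable items → 5.5% → £0.68
Spiral notebook £6.89: other taxable items → 5.5% → £0.38
Running shoes £108.62: clothing and footwear, under £110.00 → 0% → £0.00
Winter coat £105.64: clothing and footwear, under £110.00 → 0% → £0.00
Total tax = £10.03 + £1.25 + £22.34 + £9.18 + £1.50 + £0.68 + £0.38 = £45.36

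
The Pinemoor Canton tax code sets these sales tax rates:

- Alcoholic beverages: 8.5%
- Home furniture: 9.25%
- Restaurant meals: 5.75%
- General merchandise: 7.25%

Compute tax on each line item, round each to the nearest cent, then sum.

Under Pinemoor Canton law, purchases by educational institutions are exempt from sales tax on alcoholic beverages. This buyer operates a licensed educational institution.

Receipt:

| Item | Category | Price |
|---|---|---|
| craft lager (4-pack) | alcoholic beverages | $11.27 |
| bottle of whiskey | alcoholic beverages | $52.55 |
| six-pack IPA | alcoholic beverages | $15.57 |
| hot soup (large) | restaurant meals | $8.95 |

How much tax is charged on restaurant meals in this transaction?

$0.51

Hot soup (large) $8.95: restaurant meals → 5.75% → $0.51
Tax on restaurant meals = $0.51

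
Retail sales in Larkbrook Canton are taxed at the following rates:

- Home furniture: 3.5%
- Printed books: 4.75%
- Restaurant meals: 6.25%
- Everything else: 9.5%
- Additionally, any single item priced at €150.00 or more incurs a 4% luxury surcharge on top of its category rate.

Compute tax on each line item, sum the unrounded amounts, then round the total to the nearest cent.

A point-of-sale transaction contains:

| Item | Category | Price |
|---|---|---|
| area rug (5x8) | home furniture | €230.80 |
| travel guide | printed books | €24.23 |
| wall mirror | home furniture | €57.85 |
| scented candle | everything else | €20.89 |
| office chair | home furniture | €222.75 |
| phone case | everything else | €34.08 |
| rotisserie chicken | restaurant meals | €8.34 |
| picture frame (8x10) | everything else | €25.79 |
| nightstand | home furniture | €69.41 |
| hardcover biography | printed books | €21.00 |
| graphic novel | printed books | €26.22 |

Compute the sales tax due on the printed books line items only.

€3.39

Travel guide €24.23: printed books → 4.75% → €1.150925
Hardcover biography €21.00: printed books → 4.75% → €0.9975
Graphic novel €26.22: printed books → 4.75% → €1.24545
Tax on printed books: unrounded sum = €3.393875 → €3.39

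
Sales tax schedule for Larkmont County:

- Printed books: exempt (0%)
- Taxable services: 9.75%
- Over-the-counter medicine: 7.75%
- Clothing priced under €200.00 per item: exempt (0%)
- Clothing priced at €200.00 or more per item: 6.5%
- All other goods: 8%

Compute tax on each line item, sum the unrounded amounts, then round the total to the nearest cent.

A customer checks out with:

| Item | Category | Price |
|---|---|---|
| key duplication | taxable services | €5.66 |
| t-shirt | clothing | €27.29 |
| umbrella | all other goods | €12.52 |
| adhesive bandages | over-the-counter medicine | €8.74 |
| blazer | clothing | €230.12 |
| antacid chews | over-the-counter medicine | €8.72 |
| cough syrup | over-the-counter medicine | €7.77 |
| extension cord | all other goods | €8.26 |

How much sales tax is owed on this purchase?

Key duplication €5.66: taxable services → 9.75% → €0.55185
T-shirt €27.29: clothing, under €200.00 → 0% → €0.00
Umbrella €12.52: all other goods → 8% → €1.0016
Adhesive bandages €8.74: over-the-counter medicine → 7.75% → €0.67735
Blazer €230.12: clothing, €200.00 or more → 6.5% → €14.9578
Antacid chews €8.72: over-the-counter medicine → 7.75% → €0.6758
Cough syrup €7.77: over-the-counter medicine → 7.75% → €0.602175
Extension cord €8.26: all other goods → 8% → €0.6608
Unrounded tax sum = €19.127375 → €19.13

€19.13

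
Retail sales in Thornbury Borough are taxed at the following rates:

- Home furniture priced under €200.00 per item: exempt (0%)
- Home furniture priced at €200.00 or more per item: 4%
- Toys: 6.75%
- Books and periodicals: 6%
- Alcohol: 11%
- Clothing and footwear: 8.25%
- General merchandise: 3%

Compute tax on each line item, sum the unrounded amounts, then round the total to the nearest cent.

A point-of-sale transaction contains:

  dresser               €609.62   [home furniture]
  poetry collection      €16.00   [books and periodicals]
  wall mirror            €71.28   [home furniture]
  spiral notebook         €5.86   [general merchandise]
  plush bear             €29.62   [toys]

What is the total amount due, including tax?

€759.90

Dresser €609.62: home furniture, €200.00 or more → 4% → €24.3848
Poetry collection €16.00: books and periodicals → 6% → €0.96
Wall mirror €71.28: home furniture, under €200.00 → 0% → €0.00
Spiral notebook €5.86: general merchandise → 3% → €0.1758
Plush bear €29.62: toys → 6.75% → €1.99935
Subtotal = €732.38; unrounded tax = €27.51995 → €27.52; total due = €759.90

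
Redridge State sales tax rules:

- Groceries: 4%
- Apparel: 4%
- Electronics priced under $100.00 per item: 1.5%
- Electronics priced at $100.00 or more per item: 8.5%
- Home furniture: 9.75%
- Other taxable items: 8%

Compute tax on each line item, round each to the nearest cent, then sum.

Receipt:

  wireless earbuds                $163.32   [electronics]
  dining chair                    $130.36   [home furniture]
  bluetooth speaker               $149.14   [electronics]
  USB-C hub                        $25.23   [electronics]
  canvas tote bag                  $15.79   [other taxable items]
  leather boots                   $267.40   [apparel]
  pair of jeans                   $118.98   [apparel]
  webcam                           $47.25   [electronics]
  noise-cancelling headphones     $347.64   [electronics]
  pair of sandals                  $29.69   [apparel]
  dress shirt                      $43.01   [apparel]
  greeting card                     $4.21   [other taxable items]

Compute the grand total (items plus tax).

$1431.90

Wireless earbuds $163.32: electronics, $100.00 or more → 8.5% → $13.88
Dining chair $130.36: home furniture → 9.75% → $12.71
Bluetooth speaker $149.14: electronics, $100.00 or more → 8.5% → $12.68
USB-C hub $25.23: electronics, under $100.00 → 1.5% → $0.38
Canvas tote bag $15.79: other taxable items → 8% → $1.26
Leather boots $267.40: apparel → 4% → $10.70
Pair of jeans $118.98: apparel → 4% → $4.76
Webcam $47.25: electronics, under $100.00 → 1.5% → $0.71
Noise-cancelling headphones $347.64: electronics, $100.00 or more → 8.5% → $29.55
Pair of sandals $29.69: apparel → 4% → $1.19
Dress shirt $43.01: apparel → 4% → $1.72
Greeting card $4.21: other taxable items → 8% → $0.34
Subtotal = $1342.02; tax = $89.88; total due = $1431.90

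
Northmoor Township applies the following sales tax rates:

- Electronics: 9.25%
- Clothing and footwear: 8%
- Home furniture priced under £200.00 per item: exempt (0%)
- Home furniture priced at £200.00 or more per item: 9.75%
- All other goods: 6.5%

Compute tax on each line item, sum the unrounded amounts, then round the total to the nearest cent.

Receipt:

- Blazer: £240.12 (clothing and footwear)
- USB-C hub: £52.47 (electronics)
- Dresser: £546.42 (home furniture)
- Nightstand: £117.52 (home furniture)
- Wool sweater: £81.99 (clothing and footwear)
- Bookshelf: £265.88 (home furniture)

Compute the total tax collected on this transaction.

£109.82

Blazer £240.12: clothing and footwear → 8% → £19.2096
USB-C hub £52.47: electronics → 9.25% → £4.853475
Dresser £546.42: home furniture, £200.00 or more → 9.75% → £53.27595
Nightstand £117.52: home furniture, under £200.00 → 0% → £0.00
Wool sweater £81.99: clothing and footwear → 8% → £6.5592
Bookshelf £265.88: home furniture, £200.00 or more → 9.75% → £25.9233
Unrounded tax sum = £109.821525 → £109.82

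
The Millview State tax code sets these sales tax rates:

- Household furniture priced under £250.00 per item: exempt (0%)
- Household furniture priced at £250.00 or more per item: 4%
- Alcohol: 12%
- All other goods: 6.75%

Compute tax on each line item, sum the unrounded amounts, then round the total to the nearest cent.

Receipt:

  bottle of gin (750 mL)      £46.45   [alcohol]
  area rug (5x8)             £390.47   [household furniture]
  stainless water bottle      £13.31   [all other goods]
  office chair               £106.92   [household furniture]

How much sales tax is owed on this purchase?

Bottle of gin (750 mL) £46.45: alcohol → 12% → £5.574
Area rug (5x8) £390.47: household furniture, £250.00 or more → 4% → £15.6188
Stainless water bottle £13.31: all other goods → 6.75% → £0.898425
Office chair £106.92: household furniture, under £250.00 → 0% → £0.00
Unrounded tax sum = £22.091225 → £22.09

£22.09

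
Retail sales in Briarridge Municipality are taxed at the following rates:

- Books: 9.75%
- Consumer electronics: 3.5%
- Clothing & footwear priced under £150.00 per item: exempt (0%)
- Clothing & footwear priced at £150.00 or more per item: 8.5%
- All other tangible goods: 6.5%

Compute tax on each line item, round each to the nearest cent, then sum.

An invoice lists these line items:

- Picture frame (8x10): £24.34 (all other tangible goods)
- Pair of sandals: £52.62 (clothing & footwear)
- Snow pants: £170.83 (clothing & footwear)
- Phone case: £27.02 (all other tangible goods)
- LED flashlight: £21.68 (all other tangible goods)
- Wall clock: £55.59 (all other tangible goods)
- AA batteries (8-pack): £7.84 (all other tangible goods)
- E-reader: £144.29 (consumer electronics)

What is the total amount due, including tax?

£532.65

Picture frame (8x10) £24.34: all other tangible goods → 6.5% → £1.58
Pair of sandals £52.62: clothing & footwear, under £150.00 → 0% → £0.00
Snow pants £170.83: clothing & footwear, £150.00 or more → 8.5% → £14.52
Phone case £27.02: all other tangible goods → 6.5% → £1.76
LED flashlight £21.68: all other tangible goods → 6.5% → £1.41
Wall clock £55.59: all other tangible goods → 6.5% → £3.61
AA batteries (8-pack) £7.84: all other tangible goods → 6.5% → £0.51
E-reader £144.29: consumer electronics → 3.5% → £5.05
Subtotal = £504.21; tax = £28.44; total due = £532.65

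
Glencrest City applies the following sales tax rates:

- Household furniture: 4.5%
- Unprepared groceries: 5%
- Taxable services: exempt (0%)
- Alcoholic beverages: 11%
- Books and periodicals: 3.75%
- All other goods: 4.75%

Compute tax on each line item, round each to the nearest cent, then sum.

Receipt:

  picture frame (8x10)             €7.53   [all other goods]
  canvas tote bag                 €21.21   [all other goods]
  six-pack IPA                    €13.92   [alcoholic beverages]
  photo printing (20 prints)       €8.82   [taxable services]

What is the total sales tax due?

Picture frame (8x10) €7.53: all other goods → 4.75% → €0.36
Canvas tote bag €21.21: all other goods → 4.75% → €1.01
Six-pack IPA €13.92: alcoholic beverages → 11% → €1.53
Photo printing (20 prints) €8.82: taxable services → 0% → €0.00
Total tax = €0.36 + €1.01 + €1.53 = €2.90

€2.90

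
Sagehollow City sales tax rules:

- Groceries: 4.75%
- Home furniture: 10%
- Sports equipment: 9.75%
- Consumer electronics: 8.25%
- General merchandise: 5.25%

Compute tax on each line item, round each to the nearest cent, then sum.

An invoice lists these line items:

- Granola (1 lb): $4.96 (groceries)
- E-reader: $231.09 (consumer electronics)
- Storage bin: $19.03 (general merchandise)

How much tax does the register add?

Granola (1 lb) $4.96: groceries → 4.75% → $0.24
E-reader $231.09: consumer electronics → 8.25% → $19.06
Storage bin $19.03: general merchandise → 5.25% → $1.00
Total tax = $0.24 + $19.06 + $1.00 = $20.30

$20.30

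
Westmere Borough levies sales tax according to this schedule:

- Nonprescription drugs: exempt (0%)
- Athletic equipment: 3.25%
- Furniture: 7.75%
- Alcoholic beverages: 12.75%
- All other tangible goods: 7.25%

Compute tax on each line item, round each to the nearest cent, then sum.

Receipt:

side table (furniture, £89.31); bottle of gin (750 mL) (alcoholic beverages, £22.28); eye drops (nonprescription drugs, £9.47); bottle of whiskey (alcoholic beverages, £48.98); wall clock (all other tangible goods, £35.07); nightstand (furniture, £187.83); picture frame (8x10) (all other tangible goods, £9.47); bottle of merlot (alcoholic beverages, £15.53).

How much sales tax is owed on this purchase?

£35.77

Side table £89.31: furniture → 7.75% → £6.92
Bottle of gin (750 mL) £22.28: alcoholic beverages → 12.75% → £2.84
Eye drops £9.47: nonprescription drugs → 0% → £0.00
Bottle of whiskey £48.98: alcoholic beverages → 12.75% → £6.24
Wall clock £35.07: all other tangible goods → 7.25% → £2.54
Nightstand £187.83: furniture → 7.75% → £14.56
Picture frame (8x10) £9.47: all other tangible goods → 7.25% → £0.69
Bottle of merlot £15.53: alcoholic beverages → 12.75% → £1.98
Total tax = £6.92 + £2.84 + £6.24 + £2.54 + £14.56 + £0.69 + £1.98 = £35.77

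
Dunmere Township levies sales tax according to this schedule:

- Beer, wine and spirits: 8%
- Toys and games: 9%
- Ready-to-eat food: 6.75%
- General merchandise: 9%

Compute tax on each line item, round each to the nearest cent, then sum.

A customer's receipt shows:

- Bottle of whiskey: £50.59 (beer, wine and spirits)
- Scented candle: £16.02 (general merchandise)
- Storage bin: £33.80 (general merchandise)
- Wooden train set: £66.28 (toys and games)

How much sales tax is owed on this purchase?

£14.50

Bottle of whiskey £50.59: beer, wine and spirits → 8% → £4.05
Scented candle £16.02: general merchandise → 9% → £1.44
Storage bin £33.80: general merchandise → 9% → £3.04
Wooden train set £66.28: toys and games → 9% → £5.97
Total tax = £4.05 + £1.44 + £3.04 + £5.97 = £14.50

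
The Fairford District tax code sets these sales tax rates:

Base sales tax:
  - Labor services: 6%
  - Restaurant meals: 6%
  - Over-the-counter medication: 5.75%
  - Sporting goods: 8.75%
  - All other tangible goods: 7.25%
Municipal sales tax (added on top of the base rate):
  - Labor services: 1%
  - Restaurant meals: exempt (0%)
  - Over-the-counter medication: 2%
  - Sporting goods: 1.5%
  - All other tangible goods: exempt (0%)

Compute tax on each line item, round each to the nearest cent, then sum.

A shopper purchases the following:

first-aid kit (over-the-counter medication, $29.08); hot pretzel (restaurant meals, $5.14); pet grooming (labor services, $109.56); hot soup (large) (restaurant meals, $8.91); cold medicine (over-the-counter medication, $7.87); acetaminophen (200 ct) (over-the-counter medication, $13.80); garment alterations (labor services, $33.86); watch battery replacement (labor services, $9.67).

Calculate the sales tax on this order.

First-aid kit $29.08: over-the-counter medication → 5.75% + 2% municipal = 7.75% → $2.25
Hot pretzel $5.14: restaurant meals → 6% + 0% municipal = 6% → $0.31
Pet grooming $109.56: labor services → 6% + 1% municipal = 7% → $7.67
Hot soup (large) $8.91: restaurant meals → 6% + 0% municipal = 6% → $0.53
Cold medicine $7.87: over-the-counter medication → 5.75% + 2% municipal = 7.75% → $0.61
Acetaminophen (200 ct) $13.80: over-the-counter medication → 5.75% + 2% municipal = 7.75% → $1.07
Garment alterations $33.86: labor services → 6% + 1% municipal = 7% → $2.37
Watch battery replacement $9.67: labor services → 6% + 1% municipal = 7% → $0.68
Total tax = $2.25 + $0.31 + $7.67 + $0.53 + $0.61 + $1.07 + $2.37 + $0.68 = $15.49

$15.49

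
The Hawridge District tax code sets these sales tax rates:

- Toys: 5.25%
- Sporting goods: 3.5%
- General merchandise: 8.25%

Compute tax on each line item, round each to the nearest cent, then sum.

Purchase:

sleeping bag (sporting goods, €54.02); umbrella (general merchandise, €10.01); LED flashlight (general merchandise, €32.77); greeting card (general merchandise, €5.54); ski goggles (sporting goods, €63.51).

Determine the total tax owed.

€8.10

Sleeping bag €54.02: sporting goods → 3.5% → €1.89
Umbrella €10.01: general merchandise → 8.25% → €0.83
LED flashlight €32.77: general merchandise → 8.25% → €2.70
Greeting card €5.54: general merchandise → 8.25% → €0.46
Ski goggles €63.51: sporting goods → 3.5% → €2.22
Total tax = €1.89 + €0.83 + €2.70 + €0.46 + €2.22 = €8.10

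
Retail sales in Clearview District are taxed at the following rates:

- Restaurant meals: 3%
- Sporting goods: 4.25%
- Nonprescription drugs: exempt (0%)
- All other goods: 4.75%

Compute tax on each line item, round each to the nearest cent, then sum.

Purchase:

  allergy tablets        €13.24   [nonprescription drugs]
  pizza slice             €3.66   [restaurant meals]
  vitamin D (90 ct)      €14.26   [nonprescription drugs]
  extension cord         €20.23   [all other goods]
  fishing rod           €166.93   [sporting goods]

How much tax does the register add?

€8.16

Allergy tablets €13.24: nonprescription drugs → 0% → €0.00
Pizza slice €3.66: restaurant meals → 3% → €0.11
Vitamin D (90 ct) €14.26: nonprescription drugs → 0% → €0.00
Extension cord €20.23: all other goods → 4.75% → €0.96
Fishing rod €166.93: sporting goods → 4.25% → €7.09
Total tax = €0.11 + €0.96 + €7.09 = €8.16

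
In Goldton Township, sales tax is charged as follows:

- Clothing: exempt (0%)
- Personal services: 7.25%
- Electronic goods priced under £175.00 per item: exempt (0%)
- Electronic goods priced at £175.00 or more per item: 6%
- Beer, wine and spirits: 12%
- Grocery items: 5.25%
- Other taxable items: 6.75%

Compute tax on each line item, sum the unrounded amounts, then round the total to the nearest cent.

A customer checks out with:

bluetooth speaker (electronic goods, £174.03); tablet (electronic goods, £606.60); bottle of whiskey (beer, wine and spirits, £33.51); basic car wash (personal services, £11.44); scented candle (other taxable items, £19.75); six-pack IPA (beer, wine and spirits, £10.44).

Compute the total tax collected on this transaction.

Bluetooth speaker £174.03: electronic goods, under £175.00 → 0% → £0.00
Tablet £606.60: electronic goods, £175.00 or more → 6% → £36.396
Bottle of whiskey £33.51: beer, wine and spirits → 12% → £4.0212
Basic car wash £11.44: personal services → 7.25% → £0.8294
Scented candle £19.75: other taxable items → 6.75% → £1.333125
Six-pack IPA £10.44: beer, wine and spirits → 12% → £1.2528
Unrounded tax sum = £43.832525 → £43.83

£43.83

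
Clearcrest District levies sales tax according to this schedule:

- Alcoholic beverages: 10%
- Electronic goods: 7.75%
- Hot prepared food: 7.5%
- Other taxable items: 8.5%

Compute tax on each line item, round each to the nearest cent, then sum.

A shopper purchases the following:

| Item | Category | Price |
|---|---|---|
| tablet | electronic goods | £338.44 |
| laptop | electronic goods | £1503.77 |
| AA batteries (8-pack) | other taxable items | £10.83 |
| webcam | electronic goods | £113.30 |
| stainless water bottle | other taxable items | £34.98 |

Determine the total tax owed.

Tablet £338.44: electronic goods → 7.75% → £26.23
Laptop £1503.77: electronic goods → 7.75% → £116.54
AA batteries (8-pack) £10.83: other taxable items → 8.5% → £0.92
Webcam £113.30: electronic goods → 7.75% → £8.78
Stainless water bottle £34.98: other taxable items → 8.5% → £2.97
Total tax = £26.23 + £116.54 + £0.92 + £8.78 + £2.97 = £155.44

£155.44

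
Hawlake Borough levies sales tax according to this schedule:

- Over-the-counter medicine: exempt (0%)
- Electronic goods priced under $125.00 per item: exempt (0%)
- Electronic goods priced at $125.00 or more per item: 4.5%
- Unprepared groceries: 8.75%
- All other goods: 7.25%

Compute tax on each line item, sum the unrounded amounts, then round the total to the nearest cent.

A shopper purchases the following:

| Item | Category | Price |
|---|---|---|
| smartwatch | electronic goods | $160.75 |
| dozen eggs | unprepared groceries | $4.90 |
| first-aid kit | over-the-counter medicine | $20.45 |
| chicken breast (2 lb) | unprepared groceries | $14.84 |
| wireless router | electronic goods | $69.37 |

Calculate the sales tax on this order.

Smartwatch $160.75: electronic goods, $125.00 or more → 4.5% → $7.23375
Dozen eggs $4.90: unprepared groceries → 8.75% → $0.42875
First-aid kit $20.45: over-the-counter medicine → 0% → $0.00
Chicken breast (2 lb) $14.84: unprepared groceries → 8.75% → $1.2985
Wireless router $69.37: electronic goods, under $125.00 → 0% → $0.00
Unrounded tax sum = $8.961 → $8.96

$8.96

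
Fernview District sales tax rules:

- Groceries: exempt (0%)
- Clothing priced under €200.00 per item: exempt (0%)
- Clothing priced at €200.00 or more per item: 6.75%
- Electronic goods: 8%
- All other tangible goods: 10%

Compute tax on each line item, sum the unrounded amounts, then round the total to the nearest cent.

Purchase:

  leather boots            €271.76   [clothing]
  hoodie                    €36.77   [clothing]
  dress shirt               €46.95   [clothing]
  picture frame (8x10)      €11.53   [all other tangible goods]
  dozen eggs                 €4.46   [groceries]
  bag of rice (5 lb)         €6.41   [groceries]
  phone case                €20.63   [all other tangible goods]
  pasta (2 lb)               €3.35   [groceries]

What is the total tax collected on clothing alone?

Leather boots €271.76: clothing, €200.00 or more → 6.75% → €18.3438
Hoodie €36.77: clothing, under €200.00 → 0% → €0.00
Dress shirt €46.95: clothing, under €200.00 → 0% → €0.00
Tax on clothing: unrounded sum = €18.3438 → €18.34

€18.34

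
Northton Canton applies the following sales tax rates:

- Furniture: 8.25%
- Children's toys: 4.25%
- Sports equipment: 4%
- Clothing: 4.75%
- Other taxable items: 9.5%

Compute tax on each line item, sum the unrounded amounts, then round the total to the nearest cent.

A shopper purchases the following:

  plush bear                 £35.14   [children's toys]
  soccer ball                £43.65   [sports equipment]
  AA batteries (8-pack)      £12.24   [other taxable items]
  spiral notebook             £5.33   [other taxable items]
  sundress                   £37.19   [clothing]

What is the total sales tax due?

£6.68

Plush bear £35.14: children's toys → 4.25% → £1.49345
Soccer ball £43.65: sports equipment → 4% → £1.746
AA batteries (8-pack) £12.24: other taxable items → 9.5% → £1.1628
Spiral notebook £5.33: other taxable items → 9.5% → £0.50635
Sundress £37.19: clothing → 4.75% → £1.766525
Unrounded tax sum = £6.675125 → £6.68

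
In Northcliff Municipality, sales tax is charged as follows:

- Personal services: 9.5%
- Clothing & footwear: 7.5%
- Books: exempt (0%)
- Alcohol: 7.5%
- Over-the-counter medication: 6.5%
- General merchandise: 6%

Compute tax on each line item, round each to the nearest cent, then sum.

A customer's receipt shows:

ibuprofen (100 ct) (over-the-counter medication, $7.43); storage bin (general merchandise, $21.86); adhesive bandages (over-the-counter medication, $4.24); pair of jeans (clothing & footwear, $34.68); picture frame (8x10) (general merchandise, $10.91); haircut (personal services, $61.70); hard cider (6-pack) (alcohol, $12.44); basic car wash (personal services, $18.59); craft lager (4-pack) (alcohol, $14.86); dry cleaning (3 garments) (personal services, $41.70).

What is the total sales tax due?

$18.95

Ibuprofen (100 ct) $7.43: over-the-counter medication → 6.5% → $0.48
Storage bin $21.86: general merchandise → 6% → $1.31
Adhesive bandages $4.24: over-the-counter medication → 6.5% → $0.28
Pair of jeans $34.68: clothing & footwear → 7.5% → $2.60
Picture frame (8x10) $10.91: general merchandise → 6% → $0.65
Haircut $61.70: personal services → 9.5% → $5.86
Hard cider (6-pack) $12.44: alcohol → 7.5% → $0.93
Basic car wash $18.59: personal services → 9.5% → $1.77
Craft lager (4-pack) $14.86: alcohol → 7.5% → $1.11
Dry cleaning (3 garments) $41.70: personal services → 9.5% → $3.96
Total tax = $0.48 + $1.31 + $0.28 + $2.60 + $0.65 + $5.86 + $0.93 + $1.77 + $1.11 + $3.96 = $18.95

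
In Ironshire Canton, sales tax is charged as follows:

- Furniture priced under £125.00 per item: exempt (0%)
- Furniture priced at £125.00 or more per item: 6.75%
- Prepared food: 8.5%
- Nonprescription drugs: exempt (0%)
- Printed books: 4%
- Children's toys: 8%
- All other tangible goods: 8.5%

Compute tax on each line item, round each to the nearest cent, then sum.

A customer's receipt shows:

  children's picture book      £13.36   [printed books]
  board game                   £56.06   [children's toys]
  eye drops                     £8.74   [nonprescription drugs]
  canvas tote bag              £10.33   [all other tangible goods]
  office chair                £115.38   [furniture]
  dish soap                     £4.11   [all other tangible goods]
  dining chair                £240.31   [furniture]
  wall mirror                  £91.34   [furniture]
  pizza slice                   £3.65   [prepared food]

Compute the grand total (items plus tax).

£566.05

Children's picture book £13.36: printed books → 4% → £0.53
Board game £56.06: children's toys → 8% → £4.48
Eye drops £8.74: nonprescription drugs → 0% → £0.00
Canvas tote bag £10.33: all other tangible goods → 8.5% → £0.88
Office chair £115.38: furniture, under £125.00 → 0% → £0.00
Dish soap £4.11: all other tangible goods → 8.5% → £0.35
Dining chair £240.31: furniture, £125.00 or more → 6.75% → £16.22
Wall mirror £91.34: furniture, under £125.00 → 0% → £0.00
Pizza slice £3.65: prepared food → 8.5% → £0.31
Subtotal = £543.28; tax = £22.77; total due = £566.05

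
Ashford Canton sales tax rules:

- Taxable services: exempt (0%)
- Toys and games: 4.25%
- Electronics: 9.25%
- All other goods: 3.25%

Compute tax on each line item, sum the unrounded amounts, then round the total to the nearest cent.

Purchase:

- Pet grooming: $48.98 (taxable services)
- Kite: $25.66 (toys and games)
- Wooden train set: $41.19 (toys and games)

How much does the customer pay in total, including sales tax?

Pet grooming $48.98: taxable services → 0% → $0.00
Kite $25.66: toys and games → 4.25% → $1.09055
Wooden train set $41.19: toys and games → 4.25% → $1.750575
Subtotal = $115.83; unrounded tax = $2.841125 → $2.84; total due = $118.67

$118.67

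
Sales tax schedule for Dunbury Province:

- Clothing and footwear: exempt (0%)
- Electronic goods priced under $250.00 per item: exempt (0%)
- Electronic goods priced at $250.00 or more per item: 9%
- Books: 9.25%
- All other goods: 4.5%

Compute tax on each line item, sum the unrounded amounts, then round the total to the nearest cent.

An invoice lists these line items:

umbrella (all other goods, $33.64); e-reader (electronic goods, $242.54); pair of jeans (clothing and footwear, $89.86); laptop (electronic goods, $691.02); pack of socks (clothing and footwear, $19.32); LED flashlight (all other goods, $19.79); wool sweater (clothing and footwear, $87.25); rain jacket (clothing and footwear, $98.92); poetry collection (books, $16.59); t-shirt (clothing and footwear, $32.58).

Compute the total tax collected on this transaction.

Umbrella $33.64: all other goods → 4.5% → $1.5138
E-reader $242.54: electronic goods, under $250.00 → 0% → $0.00
Pair of jeans $89.86: clothing and footwear → 0% → $0.00
Laptop $691.02: electronic goods, $250.00 or more → 9% → $62.1918
Pack of socks $19.32: clothing and footwear → 0% → $0.00
LED flashlight $19.79: all other goods → 4.5% → $0.89055
Wool sweater $87.25: clothing and footwear → 0% → $0.00
Rain jacket $98.92: clothing and footwear → 0% → $0.00
Poetry collection $16.59: books → 9.25% → $1.534575
T-shirt $32.58: clothing and footwear → 0% → $0.00
Unrounded tax sum = $66.130725 → $66.13

$66.13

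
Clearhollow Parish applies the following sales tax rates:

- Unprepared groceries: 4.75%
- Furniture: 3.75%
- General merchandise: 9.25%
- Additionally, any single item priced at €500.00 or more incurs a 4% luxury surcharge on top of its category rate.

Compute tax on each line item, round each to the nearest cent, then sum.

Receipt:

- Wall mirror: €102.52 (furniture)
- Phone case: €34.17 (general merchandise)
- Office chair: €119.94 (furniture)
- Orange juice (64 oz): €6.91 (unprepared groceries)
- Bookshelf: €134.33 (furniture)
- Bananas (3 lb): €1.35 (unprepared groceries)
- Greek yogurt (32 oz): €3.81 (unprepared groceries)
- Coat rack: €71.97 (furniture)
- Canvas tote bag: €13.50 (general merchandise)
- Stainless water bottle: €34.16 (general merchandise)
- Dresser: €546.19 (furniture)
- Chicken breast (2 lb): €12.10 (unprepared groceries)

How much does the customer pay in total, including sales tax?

Wall mirror €102.52: furniture → 3.75% → €3.84
Phone case €34.17: general merchandise → 9.25% → €3.16
Office chair €119.94: furniture → 3.75% → €4.50
Orange juice (64 oz) €6.91: unprepared groceries → 4.75% → €0.33
Bookshelf €134.33: furniture → 3.75% → €5.04
Bananas (3 lb) €1.35: unprepared groceries → 4.75% → €0.06
Greek yogurt (32 oz) €3.81: unprepared groceries → 4.75% → €0.18
Coat rack €71.97: furniture → 3.75% → €2.70
Canvas tote bag €13.50: general merchandise → 9.25% → €1.25
Stainless water bottle €34.16: general merchandise → 9.25% → €3.16
Dresser €546.19: furniture → 3.75% + 4% surcharge = 7.75% → €42.33
Chicken breast (2 lb) €12.10: unprepared groceries → 4.75% → €0.57
Subtotal = €1080.95; tax = €67.12; total due = €1148.07

€1148.07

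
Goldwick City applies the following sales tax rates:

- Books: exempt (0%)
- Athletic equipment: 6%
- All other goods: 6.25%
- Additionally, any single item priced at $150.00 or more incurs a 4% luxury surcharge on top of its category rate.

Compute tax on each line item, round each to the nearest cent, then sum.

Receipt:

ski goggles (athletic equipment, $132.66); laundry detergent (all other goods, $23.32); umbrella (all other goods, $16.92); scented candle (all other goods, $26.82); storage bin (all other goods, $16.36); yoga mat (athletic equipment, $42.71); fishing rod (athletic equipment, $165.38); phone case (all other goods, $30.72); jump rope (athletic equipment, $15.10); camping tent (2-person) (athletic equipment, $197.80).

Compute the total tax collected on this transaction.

$54.89

Ski goggles $132.66: athletic equipment → 6% → $7.96
Laundry detergent $23.32: all other goods → 6.25% → $1.46
Umbrella $16.92: all other goods → 6.25% → $1.06
Scented candle $26.82: all other goods → 6.25% → $1.68
Storage bin $16.36: all other goods → 6.25% → $1.02
Yoga mat $42.71: athletic equipment → 6% → $2.56
Fishing rod $165.38: athletic equipment → 6% + 4% surcharge = 10% → $16.54
Phone case $30.72: all other goods → 6.25% → $1.92
Jump rope $15.10: athletic equipment → 6% → $0.91
Camping tent (2-person) $197.80: athletic equipment → 6% + 4% surcharge = 10% → $19.78
Total tax = $7.96 + $1.46 + $1.06 + $1.68 + $1.02 + $2.56 + $16.54 + $1.92 + $0.91 + $19.78 = $54.89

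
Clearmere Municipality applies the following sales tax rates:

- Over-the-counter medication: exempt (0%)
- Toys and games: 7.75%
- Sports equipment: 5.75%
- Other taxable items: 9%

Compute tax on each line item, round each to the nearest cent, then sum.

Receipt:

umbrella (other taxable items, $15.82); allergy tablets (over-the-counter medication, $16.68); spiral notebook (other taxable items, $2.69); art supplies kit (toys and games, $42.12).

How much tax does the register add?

$4.92

Umbrella $15.82: other taxable items → 9% → $1.42
Allergy tablets $16.68: over-the-counter medication → 0% → $0.00
Spiral notebook $2.69: other taxable items → 9% → $0.24
Art supplies kit $42.12: toys and games → 7.75% → $3.26
Total tax = $1.42 + $0.24 + $3.26 = $4.92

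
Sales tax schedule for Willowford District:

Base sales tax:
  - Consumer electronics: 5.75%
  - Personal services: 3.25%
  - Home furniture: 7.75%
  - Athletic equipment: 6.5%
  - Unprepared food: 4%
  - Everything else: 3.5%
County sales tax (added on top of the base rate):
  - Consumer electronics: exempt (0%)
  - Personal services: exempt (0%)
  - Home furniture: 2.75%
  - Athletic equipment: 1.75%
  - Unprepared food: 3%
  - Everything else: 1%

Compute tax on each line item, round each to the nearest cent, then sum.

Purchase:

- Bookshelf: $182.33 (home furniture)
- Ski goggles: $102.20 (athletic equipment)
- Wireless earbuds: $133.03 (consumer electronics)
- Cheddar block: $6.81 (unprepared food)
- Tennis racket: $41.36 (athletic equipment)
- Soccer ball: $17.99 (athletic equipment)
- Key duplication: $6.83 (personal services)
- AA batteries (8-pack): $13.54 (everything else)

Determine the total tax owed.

$41.42

Bookshelf $182.33: home furniture → 7.75% + 2.75% county = 10.5% → $19.14
Ski goggles $102.20: athletic equipment → 6.5% + 1.75% county = 8.25% → $8.43
Wireless earbuds $133.03: consumer electronics → 5.75% + 0% county = 5.75% → $7.65
Cheddar block $6.81: unprepared food → 4% + 3% county = 7% → $0.48
Tennis racket $41.36: athletic equipment → 6.5% + 1.75% county = 8.25% → $3.41
Soccer ball $17.99: athletic equipment → 6.5% + 1.75% county = 8.25% → $1.48
Key duplication $6.83: personal services → 3.25% + 0% county = 3.25% → $0.22
AA batteries (8-pack) $13.54: everything else → 3.5% + 1% county = 4.5% → $0.61
Total tax = $19.14 + $8.43 + $7.65 + $0.48 + $3.41 + $1.48 + $0.22 + $0.61 = $41.42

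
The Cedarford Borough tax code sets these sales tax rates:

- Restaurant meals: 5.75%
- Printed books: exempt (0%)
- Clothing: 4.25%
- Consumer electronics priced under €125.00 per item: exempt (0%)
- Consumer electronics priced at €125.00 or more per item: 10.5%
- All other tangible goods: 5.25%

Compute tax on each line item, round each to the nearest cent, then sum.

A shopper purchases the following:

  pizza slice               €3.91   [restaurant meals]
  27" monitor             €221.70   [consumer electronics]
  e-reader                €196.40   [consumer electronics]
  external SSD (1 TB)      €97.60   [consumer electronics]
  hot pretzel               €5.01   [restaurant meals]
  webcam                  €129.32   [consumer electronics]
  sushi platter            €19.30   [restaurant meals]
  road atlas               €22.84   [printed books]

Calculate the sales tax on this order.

€59.10

Pizza slice €3.91: restaurant meals → 5.75% → €0.22
27" monitor €221.70: consumer electronics, €125.00 or more → 10.5% → €23.28
E-reader €196.40: consumer electronics, €125.00 or more → 10.5% → €20.62
External SSD (1 TB) €97.60: consumer electronics, under €125.00 → 0% → €0.00
Hot pretzel €5.01: restaurant meals → 5.75% → €0.29
Webcam €129.32: consumer electronics, €125.00 or more → 10.5% → €13.58
Sushi platter €19.30: restaurant meals → 5.75% → €1.11
Road atlas €22.84: printed books → 0% → €0.00
Total tax = €0.22 + €23.28 + €20.62 + €0.29 + €13.58 + €1.11 = €59.10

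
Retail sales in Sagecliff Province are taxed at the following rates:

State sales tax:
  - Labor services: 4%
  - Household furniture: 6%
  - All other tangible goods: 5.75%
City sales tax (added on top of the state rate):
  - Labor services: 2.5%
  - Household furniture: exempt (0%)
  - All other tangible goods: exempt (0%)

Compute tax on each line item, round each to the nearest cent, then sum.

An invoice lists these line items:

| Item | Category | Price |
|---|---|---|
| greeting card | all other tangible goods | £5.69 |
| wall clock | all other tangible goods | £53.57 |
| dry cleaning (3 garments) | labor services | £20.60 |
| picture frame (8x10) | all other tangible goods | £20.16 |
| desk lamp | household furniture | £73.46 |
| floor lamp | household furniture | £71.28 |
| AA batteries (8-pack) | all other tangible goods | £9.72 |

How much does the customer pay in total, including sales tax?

Greeting card £5.69: all other tangible goods → 5.75% + 0% city = 5.75% → £0.33
Wall clock £53.57: all other tangible goods → 5.75% + 0% city = 5.75% → £3.08
Dry cleaning (3 garments) £20.60: labor services → 4% + 2.5% city = 6.5% → £1.34
Picture frame (8x10) £20.16: all other tangible goods → 5.75% + 0% city = 5.75% → £1.16
Desk lamp £73.46: household furniture → 6% + 0% city = 6% → £4.41
Floor lamp £71.28: household furniture → 6% + 0% city = 6% → £4.28
AA batteries (8-pack) £9.72: all other tangible goods → 5.75% + 0% city = 5.75% → £0.56
Subtotal = £254.48; tax = £15.16; total due = £269.64

£269.64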